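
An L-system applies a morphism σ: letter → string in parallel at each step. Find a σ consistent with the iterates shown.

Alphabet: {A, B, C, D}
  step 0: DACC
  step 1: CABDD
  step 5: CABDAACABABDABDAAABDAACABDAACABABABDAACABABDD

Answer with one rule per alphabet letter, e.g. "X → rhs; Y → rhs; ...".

  step 0 ⇒ step 1: DACC ⇒ C·AB·D·D
    A ↦ AB
    C ↦ D
    D ↦ C
    B ↦ DAA  (constrained at step 1)

A->AB, B->DAA, C->D, D->C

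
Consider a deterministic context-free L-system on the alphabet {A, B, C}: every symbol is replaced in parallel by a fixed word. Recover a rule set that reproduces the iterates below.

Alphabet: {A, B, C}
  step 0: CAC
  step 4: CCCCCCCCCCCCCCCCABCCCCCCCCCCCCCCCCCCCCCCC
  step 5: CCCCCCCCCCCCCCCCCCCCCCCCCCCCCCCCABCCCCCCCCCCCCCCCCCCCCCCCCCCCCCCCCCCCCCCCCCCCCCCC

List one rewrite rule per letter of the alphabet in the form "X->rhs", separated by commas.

A->AB, B->C, C->CC

  step 4 ⇒ step 5: CCCCCCCCCCCCCCCCABCCCCCCCCCCCCCCCCCCCCCCC ⇒ CC·CC·CC·CC·CC·CC·CC·CC·CC·CC·CC·CC·CC·CC·CC·CC·AB·C·CC·CC·CC·CC·CC·CC·CC·CC·CC·CC·CC·CC·CC·CC·CC·CC·CC·CC·CC·CC·CC·CC·CC
    A ↦ AB
    B ↦ C
    C ↦ CC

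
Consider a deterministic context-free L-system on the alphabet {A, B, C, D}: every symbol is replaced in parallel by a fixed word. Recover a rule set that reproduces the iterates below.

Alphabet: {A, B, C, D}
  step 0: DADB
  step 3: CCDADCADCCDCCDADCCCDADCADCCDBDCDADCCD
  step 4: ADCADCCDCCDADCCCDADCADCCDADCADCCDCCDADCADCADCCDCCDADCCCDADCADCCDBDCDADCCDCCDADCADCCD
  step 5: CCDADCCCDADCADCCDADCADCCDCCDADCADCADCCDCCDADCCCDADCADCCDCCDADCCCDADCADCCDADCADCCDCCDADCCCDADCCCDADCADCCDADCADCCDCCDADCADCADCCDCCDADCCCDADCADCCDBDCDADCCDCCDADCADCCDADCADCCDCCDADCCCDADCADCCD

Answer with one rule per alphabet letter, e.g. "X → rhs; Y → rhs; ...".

  step 4 ⇒ step 5: ADCADCCDCCDADCCCDADCADCCDADCADCCDCCDADCADCADCCDCCDADCCCDADCADCCDBDCDADCCDCCDADCADCCD ⇒ C·CD·ADC·C·CD·ADC·ADC·CD·ADC·ADC·CD·C·CD·ADC·ADC·ADC·CD·C·CD·ADC·C·CD·ADC·ADC·CD·C·CD·ADC·C·CD·ADC·ADC·CD·ADC·ADC·CD·C·CD·ADC·C·CD·ADC·C·CD·ADC·ADC·CD·ADC·ADC·CD·C·CD·ADC·ADC·ADC·CD·C·CD·ADC·C·CD·ADC·ADC·CD·BD·CD·ADC·CD·C·CD·ADC·ADC·CD·ADC·ADC·CD·C·CD·ADC·C·CD·ADC·ADC·CD
    A ↦ C
    B ↦ BD
    C ↦ ADC
    D ↦ CD

A->C, B->BD, C->ADC, D->CD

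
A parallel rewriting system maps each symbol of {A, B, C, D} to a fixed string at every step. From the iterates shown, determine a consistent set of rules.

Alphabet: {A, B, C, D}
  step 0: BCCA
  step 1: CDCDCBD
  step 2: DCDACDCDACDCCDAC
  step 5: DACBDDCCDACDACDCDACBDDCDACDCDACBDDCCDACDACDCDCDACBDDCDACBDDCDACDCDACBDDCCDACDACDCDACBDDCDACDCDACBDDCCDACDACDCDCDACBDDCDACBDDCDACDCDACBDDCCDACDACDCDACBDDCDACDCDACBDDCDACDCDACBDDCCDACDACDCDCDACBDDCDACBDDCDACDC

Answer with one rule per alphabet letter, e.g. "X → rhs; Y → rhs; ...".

  step 1 ⇒ step 2: CDCDCBD ⇒ DC·DAC·DC·DAC·DC·C·DAC
    B ↦ C
    C ↦ DC
    D ↦ DAC
  step 0 ⇒ step 1: BCCA ⇒ C·DC·DC·BD
    A ↦ BD

A->BD, B->C, C->DC, D->DAC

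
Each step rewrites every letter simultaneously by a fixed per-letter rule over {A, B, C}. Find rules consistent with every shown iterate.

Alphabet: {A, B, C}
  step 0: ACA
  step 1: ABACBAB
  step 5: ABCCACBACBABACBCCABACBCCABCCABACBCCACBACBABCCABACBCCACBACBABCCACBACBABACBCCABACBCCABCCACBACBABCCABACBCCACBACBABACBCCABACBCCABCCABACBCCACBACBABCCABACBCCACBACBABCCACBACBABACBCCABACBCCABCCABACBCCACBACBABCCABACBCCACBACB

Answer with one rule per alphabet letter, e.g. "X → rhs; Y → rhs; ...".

  step 0 ⇒ step 1: ACA ⇒ AB·ACB·AB
    A ↦ AB
    C ↦ ACB
    B ↦ CC  (constrained at step 1)

A->AB, B->CC, C->ACB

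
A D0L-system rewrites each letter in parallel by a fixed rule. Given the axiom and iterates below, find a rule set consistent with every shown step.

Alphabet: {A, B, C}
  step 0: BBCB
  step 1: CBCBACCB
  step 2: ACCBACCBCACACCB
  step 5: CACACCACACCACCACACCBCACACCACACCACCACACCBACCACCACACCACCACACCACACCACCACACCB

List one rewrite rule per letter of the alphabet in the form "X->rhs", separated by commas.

A->C, B->CB, C->AC

  step 1 ⇒ step 2: CBCBACCB ⇒ AC·CB·AC·CB·C·AC·AC·CB
    A ↦ C
    B ↦ CB
    C ↦ AC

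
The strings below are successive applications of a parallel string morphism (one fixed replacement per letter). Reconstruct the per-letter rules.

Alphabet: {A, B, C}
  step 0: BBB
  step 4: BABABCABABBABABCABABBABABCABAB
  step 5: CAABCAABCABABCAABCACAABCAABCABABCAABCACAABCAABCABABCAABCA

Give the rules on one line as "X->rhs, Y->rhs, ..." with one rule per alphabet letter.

A->AB, B->CA, C->B

  step 4 ⇒ step 5: BABABCABABBABABCABABBABABCABAB ⇒ CA·AB·CA·AB·CA·B·AB·CA·AB·CA·CA·AB·CA·AB·CA·B·AB·CA·AB·CA·CA·AB·CA·AB·CA·B·AB·CA·AB·CA
    A ↦ AB
    B ↦ CA
    C ↦ B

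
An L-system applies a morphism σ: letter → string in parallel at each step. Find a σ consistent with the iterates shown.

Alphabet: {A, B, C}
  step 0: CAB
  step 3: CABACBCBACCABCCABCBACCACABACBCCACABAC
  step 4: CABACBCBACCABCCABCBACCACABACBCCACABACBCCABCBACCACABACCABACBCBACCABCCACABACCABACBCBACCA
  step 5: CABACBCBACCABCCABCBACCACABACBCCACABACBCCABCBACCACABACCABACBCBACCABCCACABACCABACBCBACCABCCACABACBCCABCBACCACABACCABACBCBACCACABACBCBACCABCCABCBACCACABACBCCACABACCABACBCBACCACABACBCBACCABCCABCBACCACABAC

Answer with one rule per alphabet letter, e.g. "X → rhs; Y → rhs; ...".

  step 4 ⇒ step 5: CABACBCBACCABCCABCBACCACABACBCCACABACBCCABCBACCACABACCABACBCBACCABCCACABACCABACBCBACCA ⇒ CA·BAC·BC·BAC·CA·BC·CA·BC·BAC·CA·CA·BAC·BC·CA·CA·BAC·BC·CA·BC·BAC·CA·CA·BAC·CA·BAC·BC·BAC·CA·BC·CA·CA·BAC·CA·BAC·BC·BAC·CA·BC·CA·CA·BAC·BC·CA·BC·BAC·CA·CA·BAC·CA·BAC·BC·BAC·CA·CA·BAC·BC·BAC·CA·BC·CA·BC·BAC·CA·CA·BAC·BC·CA·CA·BAC·CA·BAC·BC·BAC·CA·CA·BAC·BC·BAC·CA·BC·CA·BC·BAC·CA·CA·BAC
    A ↦ BAC
    B ↦ BC
    C ↦ CA

A->BAC, B->BC, C->CA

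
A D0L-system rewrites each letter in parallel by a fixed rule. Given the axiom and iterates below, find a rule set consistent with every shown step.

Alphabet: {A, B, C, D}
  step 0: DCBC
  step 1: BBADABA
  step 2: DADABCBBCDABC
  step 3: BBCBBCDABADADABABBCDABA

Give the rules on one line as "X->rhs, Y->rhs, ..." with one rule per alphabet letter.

A->BC, B->DA, C->BA, D->B

  step 2 ⇒ step 3: DADABCBBCDABC ⇒ B·BC·B·BC·DA·BA·DA·DA·BA·B·BC·DA·BA
    A ↦ BC
    B ↦ DA
    C ↦ BA
    D ↦ B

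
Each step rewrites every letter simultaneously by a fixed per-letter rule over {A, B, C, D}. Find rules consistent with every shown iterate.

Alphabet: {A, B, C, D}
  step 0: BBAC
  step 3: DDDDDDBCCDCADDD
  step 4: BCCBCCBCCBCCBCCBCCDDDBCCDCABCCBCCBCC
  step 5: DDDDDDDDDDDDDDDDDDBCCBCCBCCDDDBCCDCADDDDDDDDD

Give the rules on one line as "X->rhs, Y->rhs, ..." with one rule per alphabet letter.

  step 4 ⇒ step 5: BCCBCCBCCBCCBCCBCCDDDBCCDCABCCBCCBCC ⇒ D·D·D·D·D·D·D·D·D·D·D·D·D·D·D·D·D·D·BCC·BCC·BCC·D·D·D·BCC·D·CA·D·D·D·D·D·D·D·D·D
    A ↦ CA
    B ↦ D
    C ↦ D
    D ↦ BCC

A->CA, B->D, C->D, D->BCC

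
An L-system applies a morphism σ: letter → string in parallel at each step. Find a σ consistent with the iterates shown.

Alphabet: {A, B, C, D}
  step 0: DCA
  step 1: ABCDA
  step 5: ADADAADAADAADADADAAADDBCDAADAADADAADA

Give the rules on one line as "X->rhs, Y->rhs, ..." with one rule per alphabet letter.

  step 0 ⇒ step 1: DCA ⇒ A·BC·DA
    A ↦ DA
    C ↦ BC
    D ↦ A
    B ↦ DD  (constrained at step 1)

A->DA, B->DD, C->BC, D->A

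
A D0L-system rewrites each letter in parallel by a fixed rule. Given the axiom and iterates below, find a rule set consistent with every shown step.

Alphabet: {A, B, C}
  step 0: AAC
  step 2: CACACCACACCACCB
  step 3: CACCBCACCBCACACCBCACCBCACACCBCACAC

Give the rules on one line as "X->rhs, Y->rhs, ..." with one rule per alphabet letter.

A->CCB, B->C, C->CA

  step 2 ⇒ step 3: CACACCACACCACCB ⇒ CA·CCB·CA·CCB·CA·CA·CCB·CA·CCB·CA·CA·CCB·CA·CA·C
    A ↦ CCB
    B ↦ C
    C ↦ CA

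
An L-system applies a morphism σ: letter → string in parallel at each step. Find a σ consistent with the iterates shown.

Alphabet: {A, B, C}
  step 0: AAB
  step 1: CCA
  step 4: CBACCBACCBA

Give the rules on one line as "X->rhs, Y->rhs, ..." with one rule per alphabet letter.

A->C, B->A, C->CB

  step 0 ⇒ step 1: AAB ⇒ C·C·A
    A ↦ C
    B ↦ A
    C ↦ CB  (constrained at step 1)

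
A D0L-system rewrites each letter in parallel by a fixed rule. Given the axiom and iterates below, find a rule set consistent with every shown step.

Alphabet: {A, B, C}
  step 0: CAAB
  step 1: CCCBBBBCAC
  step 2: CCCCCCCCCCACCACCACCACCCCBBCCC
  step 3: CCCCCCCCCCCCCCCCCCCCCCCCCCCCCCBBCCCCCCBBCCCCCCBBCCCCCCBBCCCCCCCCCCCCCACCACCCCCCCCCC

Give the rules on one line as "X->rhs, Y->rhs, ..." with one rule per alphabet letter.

A->BB, B->CAC, C->CCC

  step 2 ⇒ step 3: CCCCCCCCCCACCACCACCACCCCBBCCC ⇒ CCC·CCC·CCC·CCC·CCC·CCC·CCC·CCC·CCC·CCC·BB·CCC·CCC·BB·CCC·CCC·BB·CCC·CCC·BB·CCC·CCC·CCC·CCC·CAC·CAC·CCC·CCC·CCC
    A ↦ BB
    B ↦ CAC
    C ↦ CCC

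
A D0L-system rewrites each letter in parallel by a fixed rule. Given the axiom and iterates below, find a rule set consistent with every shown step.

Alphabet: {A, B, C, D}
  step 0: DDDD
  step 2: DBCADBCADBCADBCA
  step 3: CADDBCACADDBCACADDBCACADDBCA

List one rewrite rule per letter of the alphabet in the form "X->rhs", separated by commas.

A->CA, B->D, C->DB, D->CA

  step 2 ⇒ step 3: DBCADBCADBCADBCA ⇒ CA·D·DB·CA·CA·D·DB·CA·CA·D·DB·CA·CA·D·DB·CA
    A ↦ CA
    B ↦ D
    C ↦ DB
    D ↦ CA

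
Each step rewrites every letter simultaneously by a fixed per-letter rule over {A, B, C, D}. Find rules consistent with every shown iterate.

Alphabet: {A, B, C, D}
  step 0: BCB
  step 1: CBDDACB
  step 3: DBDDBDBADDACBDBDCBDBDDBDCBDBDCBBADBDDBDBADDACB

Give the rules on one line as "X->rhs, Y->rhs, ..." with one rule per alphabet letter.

A->BA, B->CB, C->DDA, D->DBD

  step 0 ⇒ step 1: BCB ⇒ CB·DDA·CB
    B ↦ CB
    C ↦ DDA
    A ↦ BA  (constrained at step 1)
    D ↦ DBD  (constrained at step 1)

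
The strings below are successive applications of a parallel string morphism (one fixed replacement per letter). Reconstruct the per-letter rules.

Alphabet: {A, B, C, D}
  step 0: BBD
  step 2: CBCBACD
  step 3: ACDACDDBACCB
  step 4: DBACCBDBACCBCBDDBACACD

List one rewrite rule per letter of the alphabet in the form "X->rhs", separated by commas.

  step 3 ⇒ step 4: ACDACDDBACCB ⇒ DB·AC·CB·DB·AC·CB·CB·D·DB·AC·AC·D
    A ↦ DB
    B ↦ D
    C ↦ AC
    D ↦ CB

A->DB, B->D, C->AC, D->CB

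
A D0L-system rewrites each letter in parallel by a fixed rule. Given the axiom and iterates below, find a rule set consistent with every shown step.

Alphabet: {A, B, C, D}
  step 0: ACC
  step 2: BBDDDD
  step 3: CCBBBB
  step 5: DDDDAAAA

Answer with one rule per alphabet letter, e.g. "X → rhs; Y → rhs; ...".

  step 2 ⇒ step 3: BBDDDD ⇒ C·C·B·B·B·B
    B ↦ C
    D ↦ B
    A ↦ DD  (constrained at step 0)
    C ↦ A  (constrained at step 0)

A->DD, B->C, C->A, D->B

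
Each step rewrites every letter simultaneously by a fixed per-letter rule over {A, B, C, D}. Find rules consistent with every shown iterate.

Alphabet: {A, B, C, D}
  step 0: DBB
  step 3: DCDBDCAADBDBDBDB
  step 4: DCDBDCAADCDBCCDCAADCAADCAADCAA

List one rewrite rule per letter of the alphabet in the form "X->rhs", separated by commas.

  step 3 ⇒ step 4: DCDBDCAADBDBDBDB ⇒ DC·DB·DC·AA·DC·DB·C·C·DC·AA·DC·AA·DC·AA·DC·AA
    A ↦ C
    B ↦ AA
    C ↦ DB
    D ↦ DC

A->C, B->AA, C->DB, D->DC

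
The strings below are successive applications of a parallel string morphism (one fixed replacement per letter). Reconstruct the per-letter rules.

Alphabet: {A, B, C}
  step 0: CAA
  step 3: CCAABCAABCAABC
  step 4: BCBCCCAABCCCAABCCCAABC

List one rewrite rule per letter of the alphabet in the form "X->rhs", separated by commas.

  step 3 ⇒ step 4: CCAABCAABCAABC ⇒ BC·BC·C·C·AA·BC·C·C·AA·BC·C·C·AA·BC
    A ↦ C
    B ↦ AA
    C ↦ BC

A->C, B->AA, C->BC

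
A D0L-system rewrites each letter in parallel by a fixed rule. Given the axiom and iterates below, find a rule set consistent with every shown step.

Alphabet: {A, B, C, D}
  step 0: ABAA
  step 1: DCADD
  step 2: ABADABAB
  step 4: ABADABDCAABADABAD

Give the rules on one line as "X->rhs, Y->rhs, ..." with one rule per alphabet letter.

  step 1 ⇒ step 2: DCADD ⇒ AB·A·D·AB·AB
    A ↦ D
    C ↦ A
    D ↦ AB
  step 0 ⇒ step 1: ABAA ⇒ D·CA·D·D
    B ↦ CA

A->D, B->CA, C->A, D->AB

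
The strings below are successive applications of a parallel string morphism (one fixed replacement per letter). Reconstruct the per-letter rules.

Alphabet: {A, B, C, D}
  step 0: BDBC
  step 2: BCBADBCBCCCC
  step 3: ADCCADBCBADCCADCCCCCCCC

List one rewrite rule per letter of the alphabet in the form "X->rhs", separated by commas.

A->BC, B->AD, C->CC, D->B

  step 2 ⇒ step 3: BCBADBCBCCCC ⇒ AD·CC·AD·BC·B·AD·CC·AD·CC·CC·CC·CC
    A ↦ BC
    B ↦ AD
    C ↦ CC
    D ↦ B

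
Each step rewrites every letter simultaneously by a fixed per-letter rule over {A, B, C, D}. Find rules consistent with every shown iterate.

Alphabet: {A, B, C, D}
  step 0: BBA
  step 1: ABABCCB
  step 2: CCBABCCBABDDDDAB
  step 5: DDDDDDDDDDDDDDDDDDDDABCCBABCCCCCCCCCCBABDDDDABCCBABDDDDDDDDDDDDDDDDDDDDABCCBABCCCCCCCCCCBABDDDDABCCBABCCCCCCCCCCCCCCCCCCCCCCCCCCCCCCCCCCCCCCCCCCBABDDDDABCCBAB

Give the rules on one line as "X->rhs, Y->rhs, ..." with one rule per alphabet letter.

  step 1 ⇒ step 2: ABABCCB ⇒ CCB·AB·CCB·AB·DD·DD·AB
    A ↦ CCB
    B ↦ AB
    C ↦ DD
    D ↦ CC  (constrained at step 2)

A->CCB, B->AB, C->DD, D->CC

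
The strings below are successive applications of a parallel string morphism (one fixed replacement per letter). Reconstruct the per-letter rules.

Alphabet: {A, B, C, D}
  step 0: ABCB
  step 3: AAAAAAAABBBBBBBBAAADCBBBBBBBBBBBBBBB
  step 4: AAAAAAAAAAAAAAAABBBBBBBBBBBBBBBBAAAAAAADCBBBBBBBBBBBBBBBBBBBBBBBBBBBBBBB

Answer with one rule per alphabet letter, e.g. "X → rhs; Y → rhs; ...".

  step 3 ⇒ step 4: AAAAAAAABBBBBBBBAAADCBBBBBBBBBBBBBBB ⇒ AA·AA·AA·AA·AA·AA·AA·AA·BB·BB·BB·BB·BB·BB·BB·BB·AA·AA·AA·A·DCB·BB·BB·BB·BB·BB·BB·BB·BB·BB·BB·BB·BB·BB·BB·BB
    A ↦ AA
    B ↦ BB
    C ↦ DCB
    D ↦ A

A->AA, B->BB, C->DCB, D->A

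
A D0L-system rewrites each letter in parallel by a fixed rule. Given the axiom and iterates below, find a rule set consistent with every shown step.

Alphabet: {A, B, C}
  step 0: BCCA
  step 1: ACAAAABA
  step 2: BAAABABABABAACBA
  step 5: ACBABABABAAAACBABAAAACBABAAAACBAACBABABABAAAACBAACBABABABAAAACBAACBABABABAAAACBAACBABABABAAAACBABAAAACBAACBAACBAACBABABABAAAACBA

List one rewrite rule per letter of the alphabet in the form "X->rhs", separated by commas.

  step 1 ⇒ step 2: ACAAAABA ⇒ BA·AA·BA·BA·BA·BA·AC·BA
    A ↦ BA
    B ↦ AC
    C ↦ AA

A->BA, B->AC, C->AA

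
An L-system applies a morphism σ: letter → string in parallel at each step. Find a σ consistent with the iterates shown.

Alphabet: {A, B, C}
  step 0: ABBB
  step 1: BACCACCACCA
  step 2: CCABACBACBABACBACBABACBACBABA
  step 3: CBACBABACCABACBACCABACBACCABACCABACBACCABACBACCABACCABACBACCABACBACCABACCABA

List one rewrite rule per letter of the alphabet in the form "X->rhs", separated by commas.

  step 2 ⇒ step 3: CCABACBACBABACBACBABACBACBABA ⇒ CBA·CBA·BA·CCA·BA·CBA·CCA·BA·CBA·CCA·BA·CCA·BA·CBA·CCA·BA·CBA·CCA·BA·CCA·BA·CBA·CCA·BA·CBA·CCA·BA·CCA·BA
    A ↦ BA
    B ↦ CCA
    C ↦ CBA

A->BA, B->CCA, C->CBA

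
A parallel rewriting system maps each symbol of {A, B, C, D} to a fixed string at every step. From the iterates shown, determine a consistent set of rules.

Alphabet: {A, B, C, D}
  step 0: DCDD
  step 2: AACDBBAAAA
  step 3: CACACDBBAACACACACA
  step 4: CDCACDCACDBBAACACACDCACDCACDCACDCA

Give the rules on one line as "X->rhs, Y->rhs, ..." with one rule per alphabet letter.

  step 3 ⇒ step 4: CACACDBBAACACACACA ⇒ CD·CA·CD·CA·CD·BB·A·A·CA·CA·CD·CA·CD·CA·CD·CA·CD·CA
    A ↦ CA
    B ↦ A
    C ↦ CD
    D ↦ BB

A->CA, B->A, C->CD, D->BB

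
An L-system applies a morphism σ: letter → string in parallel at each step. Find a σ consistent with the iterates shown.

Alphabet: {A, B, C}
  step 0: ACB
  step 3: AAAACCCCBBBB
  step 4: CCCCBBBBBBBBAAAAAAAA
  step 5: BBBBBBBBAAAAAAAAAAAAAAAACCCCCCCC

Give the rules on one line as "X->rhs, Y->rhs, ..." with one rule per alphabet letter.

A->C, B->AA, C->BB

  step 4 ⇒ step 5: CCCCBBBBBBBBAAAAAAAA ⇒ BB·BB·BB·BB·AA·AA·AA·AA·AA·AA·AA·AA·C·C·C·C·C·C·C·C
    A ↦ C
    B ↦ AA
    C ↦ BB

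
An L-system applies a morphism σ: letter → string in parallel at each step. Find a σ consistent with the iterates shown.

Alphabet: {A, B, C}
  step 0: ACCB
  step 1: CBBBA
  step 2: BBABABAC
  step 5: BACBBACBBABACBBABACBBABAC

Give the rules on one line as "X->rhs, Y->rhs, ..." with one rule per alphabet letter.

  step 1 ⇒ step 2: CBBBA ⇒ B·BA·BA·BA·C
    A ↦ C
    B ↦ BA
    C ↦ B

A->C, B->BA, C->B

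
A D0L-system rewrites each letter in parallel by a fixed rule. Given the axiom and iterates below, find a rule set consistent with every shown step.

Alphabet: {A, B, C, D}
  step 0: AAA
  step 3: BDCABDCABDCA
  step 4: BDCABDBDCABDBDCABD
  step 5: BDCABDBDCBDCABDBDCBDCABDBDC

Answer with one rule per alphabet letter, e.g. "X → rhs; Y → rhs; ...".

  step 4 ⇒ step 5: BDCABDBDCABDBDCABD ⇒ BD·C·A·BD·BD·C·BD·C·A·BD·BD·C·BD·C·A·BD·BD·C
    A ↦ BD
    B ↦ BD
    C ↦ A
    D ↦ C

A->BD, B->BD, C->A, D->C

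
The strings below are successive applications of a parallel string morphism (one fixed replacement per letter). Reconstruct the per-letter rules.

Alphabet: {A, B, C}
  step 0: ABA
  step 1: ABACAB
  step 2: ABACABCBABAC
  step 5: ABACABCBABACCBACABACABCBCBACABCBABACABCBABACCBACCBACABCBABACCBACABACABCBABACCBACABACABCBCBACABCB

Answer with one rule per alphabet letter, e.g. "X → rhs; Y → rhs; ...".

  step 1 ⇒ step 2: ABACAB ⇒ AB·AC·AB·CB·AB·AC
    A ↦ AB
    B ↦ AC
    C ↦ CB

A->AB, B->AC, C->CB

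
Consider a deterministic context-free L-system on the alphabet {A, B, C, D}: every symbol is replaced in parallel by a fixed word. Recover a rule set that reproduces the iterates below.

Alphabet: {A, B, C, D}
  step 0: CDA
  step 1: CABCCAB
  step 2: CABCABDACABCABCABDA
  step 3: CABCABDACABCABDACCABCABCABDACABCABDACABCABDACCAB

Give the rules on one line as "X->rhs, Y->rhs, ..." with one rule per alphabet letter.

  step 2 ⇒ step 3: CABCABDACABCABCABDA ⇒ CAB·CAB·DA·CAB·CAB·DA·C·CAB·CAB·CAB·DA·CAB·CAB·DA·CAB·CAB·DA·C·CAB
    A ↦ CAB
    B ↦ DA
    C ↦ CAB
    D ↦ C

A->CAB, B->DA, C->CAB, D->C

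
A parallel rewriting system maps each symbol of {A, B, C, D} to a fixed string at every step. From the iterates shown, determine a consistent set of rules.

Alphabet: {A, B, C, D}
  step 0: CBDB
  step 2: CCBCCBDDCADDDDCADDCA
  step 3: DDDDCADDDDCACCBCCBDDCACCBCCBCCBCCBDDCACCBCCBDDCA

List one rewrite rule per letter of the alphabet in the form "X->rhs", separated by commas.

  step 2 ⇒ step 3: CCBCCBDDCADDDDCADDCA ⇒ DD·DD·CA·DD·DD·CA·CCB·CCB·DD·CA·CCB·CCB·CCB·CCB·DD·CA·CCB·CCB·DD·CA
    A ↦ CA
    B ↦ CA
    C ↦ DD
    D ↦ CCB

A->CA, B->CA, C->DD, D->CCB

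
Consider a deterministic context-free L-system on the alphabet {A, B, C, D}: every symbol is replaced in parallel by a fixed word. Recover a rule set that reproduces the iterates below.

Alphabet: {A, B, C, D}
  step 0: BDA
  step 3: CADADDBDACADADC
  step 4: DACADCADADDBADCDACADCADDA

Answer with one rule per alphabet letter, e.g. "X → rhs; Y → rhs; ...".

A->C, B->DB, C->DA, D->AD

  step 3 ⇒ step 4: CADADDBDACADADC ⇒ DA·C·AD·C·AD·AD·DB·AD·C·DA·C·AD·C·AD·DA
    A ↦ C
    B ↦ DB
    C ↦ DA
    D ↦ AD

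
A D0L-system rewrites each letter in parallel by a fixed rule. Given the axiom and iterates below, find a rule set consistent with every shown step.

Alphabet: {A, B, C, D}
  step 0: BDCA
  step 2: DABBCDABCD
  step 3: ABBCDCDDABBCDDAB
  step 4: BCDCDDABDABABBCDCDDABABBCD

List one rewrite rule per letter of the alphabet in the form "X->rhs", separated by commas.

A->B, B->CD, C->D, D->AB

  step 3 ⇒ step 4: ABBCDCDDABBCDDAB ⇒ B·CD·CD·D·AB·D·AB·AB·B·CD·CD·D·AB·AB·B·CD
    A ↦ B
    B ↦ CD
    C ↦ D
    D ↦ AB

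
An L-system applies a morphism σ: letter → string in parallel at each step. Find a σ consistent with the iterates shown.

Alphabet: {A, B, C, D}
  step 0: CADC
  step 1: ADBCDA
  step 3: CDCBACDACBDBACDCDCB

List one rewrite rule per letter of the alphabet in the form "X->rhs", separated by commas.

A->DB, B->CB, C->A, D->CD

  step 0 ⇒ step 1: CADC ⇒ A·DB·CD·A
    A ↦ DB
    C ↦ A
    D ↦ CD
    B ↦ CB  (constrained at step 1)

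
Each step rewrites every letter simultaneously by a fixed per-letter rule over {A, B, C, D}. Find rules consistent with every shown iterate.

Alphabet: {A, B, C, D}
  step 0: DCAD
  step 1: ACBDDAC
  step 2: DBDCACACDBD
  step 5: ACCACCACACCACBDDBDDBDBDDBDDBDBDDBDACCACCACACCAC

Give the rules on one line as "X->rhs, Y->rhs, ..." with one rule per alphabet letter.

A->D, B->C, C->BD, D->AC

  step 1 ⇒ step 2: ACBDDAC ⇒ D·BD·C·AC·AC·D·BD
    A ↦ D
    B ↦ C
    C ↦ BD
    D ↦ AC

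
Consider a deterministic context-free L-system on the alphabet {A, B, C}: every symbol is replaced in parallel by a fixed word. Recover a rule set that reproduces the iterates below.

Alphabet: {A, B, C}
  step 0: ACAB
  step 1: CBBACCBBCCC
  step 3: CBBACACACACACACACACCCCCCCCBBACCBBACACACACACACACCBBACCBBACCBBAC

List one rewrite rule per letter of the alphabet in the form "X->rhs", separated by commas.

A->CBB, B->CCC, C->AC

  step 0 ⇒ step 1: ACAB ⇒ CBB·AC·CBB·CCC
    A ↦ CBB
    B ↦ CCC
    C ↦ AC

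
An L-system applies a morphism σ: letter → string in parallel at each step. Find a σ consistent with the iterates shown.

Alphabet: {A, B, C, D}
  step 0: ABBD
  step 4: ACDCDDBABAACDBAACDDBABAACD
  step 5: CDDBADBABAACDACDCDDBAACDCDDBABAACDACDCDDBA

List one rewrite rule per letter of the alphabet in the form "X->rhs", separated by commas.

A->CD, B->A, C->D, D->BA

  step 4 ⇒ step 5: ACDCDDBABAACDBAACDDBABAACD ⇒ CD·D·BA·D·BA·BA·A·CD·A·CD·CD·D·BA·A·CD·CD·D·BA·BA·A·CD·A·CD·CD·D·BA
    A ↦ CD
    B ↦ A
    C ↦ D
    D ↦ BA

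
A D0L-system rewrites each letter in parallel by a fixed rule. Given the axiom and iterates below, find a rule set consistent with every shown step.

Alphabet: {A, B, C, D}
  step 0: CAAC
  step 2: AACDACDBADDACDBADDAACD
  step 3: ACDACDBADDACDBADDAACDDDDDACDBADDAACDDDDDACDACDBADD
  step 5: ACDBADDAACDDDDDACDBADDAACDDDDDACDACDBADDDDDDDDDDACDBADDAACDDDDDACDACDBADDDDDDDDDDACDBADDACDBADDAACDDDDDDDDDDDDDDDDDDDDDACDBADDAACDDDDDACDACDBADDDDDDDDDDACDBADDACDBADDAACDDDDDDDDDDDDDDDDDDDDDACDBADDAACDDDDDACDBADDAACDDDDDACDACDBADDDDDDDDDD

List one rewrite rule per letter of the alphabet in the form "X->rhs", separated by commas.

A->ACD, B->A, C->BA, D->DD

  step 2 ⇒ step 3: AACDACDBADDACDBADDAACD ⇒ ACD·ACD·BA·DD·ACD·BA·DD·A·ACD·DD·DD·ACD·BA·DD·A·ACD·DD·DD·ACD·ACD·BA·DD
    A ↦ ACD
    B ↦ A
    C ↦ BA
    D ↦ DD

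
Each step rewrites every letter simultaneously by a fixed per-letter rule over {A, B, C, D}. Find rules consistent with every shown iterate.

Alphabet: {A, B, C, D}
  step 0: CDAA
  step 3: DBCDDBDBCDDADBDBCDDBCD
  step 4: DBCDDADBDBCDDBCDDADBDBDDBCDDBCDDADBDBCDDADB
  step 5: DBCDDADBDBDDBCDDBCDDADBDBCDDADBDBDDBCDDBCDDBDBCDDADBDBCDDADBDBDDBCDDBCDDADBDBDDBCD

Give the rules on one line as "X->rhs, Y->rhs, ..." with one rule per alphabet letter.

  step 4 ⇒ step 5: DBCDDADBDBCDDBCDDADBDBDDBCDDBCDDADBDBCDDADB ⇒ DB·CD·DA·DB·DB·D·DB·CD·DB·CD·DA·DB·DB·CD·DA·DB·DB·D·DB·CD·DB·CD·DB·DB·CD·DA·DB·DB·CD·DA·DB·DB·D·DB·CD·DB·CD·DA·DB·DB·D·DB·CD
    A ↦ D
    B ↦ CD
    C ↦ DA
    D ↦ DB

A->D, B->CD, C->DA, D->DB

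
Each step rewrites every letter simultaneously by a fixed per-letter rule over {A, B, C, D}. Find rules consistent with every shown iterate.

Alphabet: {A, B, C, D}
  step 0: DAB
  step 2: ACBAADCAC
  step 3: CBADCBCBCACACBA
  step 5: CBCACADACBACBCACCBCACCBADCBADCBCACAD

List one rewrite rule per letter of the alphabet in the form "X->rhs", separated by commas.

  step 2 ⇒ step 3: ACBAADCAC ⇒ CB·A·D·CB·CB·CAC·A·CB·A
    A ↦ CB
    B ↦ D
    C ↦ A
    D ↦ CAC

A->CB, B->D, C->A, D->CAC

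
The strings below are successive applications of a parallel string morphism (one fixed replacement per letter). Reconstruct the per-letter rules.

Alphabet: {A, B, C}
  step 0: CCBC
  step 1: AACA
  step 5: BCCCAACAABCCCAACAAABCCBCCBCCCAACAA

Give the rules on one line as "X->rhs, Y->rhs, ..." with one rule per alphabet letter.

A->BCC, B->C, C->A

  step 0 ⇒ step 1: CCBC ⇒ A·A·C·A
    B ↦ C
    C ↦ A
    A ↦ BCC  (constrained at step 1)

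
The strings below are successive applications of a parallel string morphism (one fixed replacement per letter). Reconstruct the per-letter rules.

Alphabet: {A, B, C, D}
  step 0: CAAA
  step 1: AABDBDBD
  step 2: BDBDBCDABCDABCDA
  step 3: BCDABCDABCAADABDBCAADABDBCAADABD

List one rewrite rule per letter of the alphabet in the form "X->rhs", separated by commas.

  step 2 ⇒ step 3: BDBDBCDABCDABCDA ⇒ BC·DA·BC·DA·BC·AA·DA·BD·BC·AA·DA·BD·BC·AA·DA·BD
    A ↦ BD
    B ↦ BC
    C ↦ AA
    D ↦ DA

A->BD, B->BC, C->AA, D->DA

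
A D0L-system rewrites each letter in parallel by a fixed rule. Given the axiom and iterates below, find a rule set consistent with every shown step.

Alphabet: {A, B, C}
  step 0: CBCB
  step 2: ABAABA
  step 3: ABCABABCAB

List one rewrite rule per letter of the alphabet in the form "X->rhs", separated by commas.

A->AB, B->C, C->A

  step 2 ⇒ step 3: ABAABA ⇒ AB·C·AB·AB·C·AB
    A ↦ AB
    B ↦ C
    C ↦ A  (constrained at step 0)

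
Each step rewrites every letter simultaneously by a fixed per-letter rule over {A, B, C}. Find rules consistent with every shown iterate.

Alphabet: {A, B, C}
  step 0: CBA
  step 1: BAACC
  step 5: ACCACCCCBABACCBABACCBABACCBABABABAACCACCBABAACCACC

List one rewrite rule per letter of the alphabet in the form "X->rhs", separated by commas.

  step 0 ⇒ step 1: CBA ⇒ BA·A·CC
    A ↦ CC
    B ↦ A
    C ↦ BA

A->CC, B->A, C->BA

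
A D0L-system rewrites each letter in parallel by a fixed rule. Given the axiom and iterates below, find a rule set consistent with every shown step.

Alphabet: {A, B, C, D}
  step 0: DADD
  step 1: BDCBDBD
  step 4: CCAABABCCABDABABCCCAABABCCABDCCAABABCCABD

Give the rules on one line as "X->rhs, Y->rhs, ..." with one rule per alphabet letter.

A->C, B->CA, C->AB, D->BD

  step 0 ⇒ step 1: DADD ⇒ BD·C·BD·BD
    A ↦ C
    D ↦ BD
    B ↦ CA  (constrained at step 1)
    C ↦ AB  (constrained at step 1)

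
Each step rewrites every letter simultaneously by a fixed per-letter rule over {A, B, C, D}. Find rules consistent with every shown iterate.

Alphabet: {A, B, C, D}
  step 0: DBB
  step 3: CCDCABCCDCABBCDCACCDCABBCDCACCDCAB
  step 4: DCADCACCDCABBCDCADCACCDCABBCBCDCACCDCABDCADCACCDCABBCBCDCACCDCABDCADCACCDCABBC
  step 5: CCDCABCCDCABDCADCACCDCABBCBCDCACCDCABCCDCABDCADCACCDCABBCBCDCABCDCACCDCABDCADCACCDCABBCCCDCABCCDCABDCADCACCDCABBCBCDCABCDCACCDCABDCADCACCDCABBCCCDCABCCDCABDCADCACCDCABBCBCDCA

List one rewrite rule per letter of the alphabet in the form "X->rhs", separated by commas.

  step 4 ⇒ step 5: DCADCACCDCABBCDCADCACCDCABBCBCDCACCDCABDCADCACCDCABBCBCDCACCDCABDCADCACCDCABBC ⇒ CC·DCA·B·CC·DCA·B·DCA·DCA·CC·DCA·B·BC·BC·DCA·CC·DCA·B·CC·DCA·B·DCA·DCA·CC·DCA·B·BC·BC·DCA·BC·DCA·CC·DCA·B·DCA·DCA·CC·DCA·B·BC·CC·DCA·B·CC·DCA·B·DCA·DCA·CC·DCA·B·BC·BC·DCA·BC·DCA·CC·DCA·B·DCA·DCA·CC·DCA·B·BC·CC·DCA·B·CC·DCA·B·DCA·DCA·CC·DCA·B·BC·BC·DCA
    A ↦ B
    B ↦ BC
    C ↦ DCA
    D ↦ CC

A->B, B->BC, C->DCA, D->CC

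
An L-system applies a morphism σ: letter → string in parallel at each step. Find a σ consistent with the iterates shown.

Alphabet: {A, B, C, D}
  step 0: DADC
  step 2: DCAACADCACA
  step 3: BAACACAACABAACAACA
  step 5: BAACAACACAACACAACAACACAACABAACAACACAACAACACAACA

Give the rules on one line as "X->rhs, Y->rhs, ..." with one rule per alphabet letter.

  step 2 ⇒ step 3: DCAACADCACA ⇒ BA·A·CA·CA·A·CA·BA·A·CA·A·CA
    A ↦ CA
    C ↦ A
    D ↦ BA
    B ↦ D  (constrained at step 3)

A->CA, B->D, C->A, D->BA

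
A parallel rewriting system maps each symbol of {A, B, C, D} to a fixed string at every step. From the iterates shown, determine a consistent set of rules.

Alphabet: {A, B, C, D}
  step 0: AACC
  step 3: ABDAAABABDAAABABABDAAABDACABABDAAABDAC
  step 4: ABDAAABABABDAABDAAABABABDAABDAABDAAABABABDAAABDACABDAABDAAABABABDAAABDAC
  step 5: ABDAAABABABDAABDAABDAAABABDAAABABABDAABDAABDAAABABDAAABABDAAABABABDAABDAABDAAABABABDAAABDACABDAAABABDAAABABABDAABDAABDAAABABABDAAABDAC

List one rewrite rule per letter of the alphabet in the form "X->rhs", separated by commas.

A->AB, B->DA, C->DAC, D->A

  step 4 ⇒ step 5: ABDAAABABABDAABDAAABABABDAABDAABDAAABABABDAAABDACABDAABDAAABABABDAAABDAC ⇒ AB·DA·A·AB·AB·AB·DA·AB·DA·AB·DA·A·AB·AB·DA·A·AB·AB·AB·DA·AB·DA·AB·DA·A·AB·AB·DA·A·AB·AB·DA·A·AB·AB·AB·DA·AB·DA·AB·DA·A·AB·AB·AB·DA·A·AB·DAC·AB·DA·A·AB·AB·DA·A·AB·AB·AB·DA·AB·DA·AB·DA·A·AB·AB·AB·DA·A·AB·DAC
    A ↦ AB
    B ↦ DA
    C ↦ DAC
    D ↦ A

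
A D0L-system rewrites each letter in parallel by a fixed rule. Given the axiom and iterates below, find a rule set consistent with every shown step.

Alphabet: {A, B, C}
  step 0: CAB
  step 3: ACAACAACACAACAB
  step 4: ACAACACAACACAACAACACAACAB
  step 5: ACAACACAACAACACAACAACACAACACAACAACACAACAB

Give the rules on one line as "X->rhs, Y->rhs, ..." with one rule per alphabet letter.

  step 4 ⇒ step 5: ACAACACAACACAACAACACAACAB ⇒ AC·A·AC·AC·A·AC·A·AC·AC·A·AC·A·AC·AC·A·AC·AC·A·AC·A·AC·AC·A·AC·AB
    A ↦ AC
    B ↦ AB
    C ↦ A

A->AC, B->AB, C->A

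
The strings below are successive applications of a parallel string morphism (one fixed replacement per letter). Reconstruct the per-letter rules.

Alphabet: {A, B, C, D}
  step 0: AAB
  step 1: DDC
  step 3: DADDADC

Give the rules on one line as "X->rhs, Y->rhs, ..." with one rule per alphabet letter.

  step 0 ⇒ step 1: AAB ⇒ D·D·C
    A ↦ D
    B ↦ C
    C ↦ B  (constrained at step 1)
    D ↦ DA  (constrained at step 1)

A->D, B->C, C->B, D->DA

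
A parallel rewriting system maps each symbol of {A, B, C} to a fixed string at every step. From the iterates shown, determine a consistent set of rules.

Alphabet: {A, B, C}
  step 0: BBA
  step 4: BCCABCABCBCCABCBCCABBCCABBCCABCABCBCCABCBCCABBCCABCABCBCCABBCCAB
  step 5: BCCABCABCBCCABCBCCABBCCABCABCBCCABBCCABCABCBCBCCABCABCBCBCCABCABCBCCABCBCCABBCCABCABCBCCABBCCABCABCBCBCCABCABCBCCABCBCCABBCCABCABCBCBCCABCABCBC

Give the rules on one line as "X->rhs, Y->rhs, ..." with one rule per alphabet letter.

A->C, B->BC, C->CAB

  step 4 ⇒ step 5: BCCABCABCBCCABCBCCABBCCABBCCABCABCBCCABCBCCABBCCABCABCBCCABBCCAB ⇒ BC·CAB·CAB·C·BC·CAB·C·BC·CAB·BC·CAB·CAB·C·BC·CAB·BC·CAB·CAB·C·BC·BC·CAB·CAB·C·BC·BC·CAB·CAB·C·BC·CAB·C·BC·CAB·BC·CAB·CAB·C·BC·CAB·BC·CAB·CAB·C·BC·BC·CAB·CAB·C·BC·CAB·C·BC·CAB·BC·CAB·CAB·C·BC·BC·CAB·CAB·C·BC
    A ↦ C
    B ↦ BC
    C ↦ CAB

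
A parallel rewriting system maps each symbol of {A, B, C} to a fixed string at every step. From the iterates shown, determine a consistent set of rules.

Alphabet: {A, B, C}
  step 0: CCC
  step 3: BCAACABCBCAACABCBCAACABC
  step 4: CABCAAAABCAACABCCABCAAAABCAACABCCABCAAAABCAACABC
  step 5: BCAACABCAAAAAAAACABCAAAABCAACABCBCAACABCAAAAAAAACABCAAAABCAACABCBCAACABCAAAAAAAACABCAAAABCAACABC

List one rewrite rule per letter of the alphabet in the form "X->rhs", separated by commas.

A->AA, B->CA, C->BC

  step 4 ⇒ step 5: CABCAAAABCAACABCCABCAAAABCAACABCCABCAAAABCAACABC ⇒ BC·AA·CA·BC·AA·AA·AA·AA·CA·BC·AA·AA·BC·AA·CA·BC·BC·AA·CA·BC·AA·AA·AA·AA·CA·BC·AA·AA·BC·AA·CA·BC·BC·AA·CA·BC·AA·AA·AA·AA·CA·BC·AA·AA·BC·AA·CA·BC
    A ↦ AA
    B ↦ CA
    C ↦ BC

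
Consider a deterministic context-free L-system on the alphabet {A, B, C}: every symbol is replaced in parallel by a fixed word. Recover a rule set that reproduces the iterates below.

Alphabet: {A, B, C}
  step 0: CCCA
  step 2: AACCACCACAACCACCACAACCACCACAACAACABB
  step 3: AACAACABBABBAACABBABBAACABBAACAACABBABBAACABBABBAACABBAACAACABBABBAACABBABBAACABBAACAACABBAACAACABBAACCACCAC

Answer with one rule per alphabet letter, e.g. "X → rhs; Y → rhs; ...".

A->AAC, B->CAC, C->ABB

  step 2 ⇒ step 3: AACCACCACAACCACCACAACCACCACAACAACABB ⇒ AAC·AAC·ABB·ABB·AAC·ABB·ABB·AAC·ABB·AAC·AAC·ABB·ABB·AAC·ABB·ABB·AAC·ABB·AAC·AAC·ABB·ABB·AAC·ABB·ABB·AAC·ABB·AAC·AAC·ABB·AAC·AAC·ABB·AAC·CAC·CAC
    A ↦ AAC
    B ↦ CAC
    C ↦ ABB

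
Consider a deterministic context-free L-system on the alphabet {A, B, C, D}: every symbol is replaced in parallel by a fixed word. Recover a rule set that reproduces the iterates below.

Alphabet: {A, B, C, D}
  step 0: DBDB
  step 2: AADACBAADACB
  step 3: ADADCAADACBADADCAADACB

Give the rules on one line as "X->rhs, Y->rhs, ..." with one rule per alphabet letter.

A->AD, B->CB, C->A, D->CA

  step 2 ⇒ step 3: AADACBAADACB ⇒ AD·AD·CA·AD·A·CB·AD·AD·CA·AD·A·CB
    A ↦ AD
    B ↦ CB
    C ↦ A
    D ↦ CA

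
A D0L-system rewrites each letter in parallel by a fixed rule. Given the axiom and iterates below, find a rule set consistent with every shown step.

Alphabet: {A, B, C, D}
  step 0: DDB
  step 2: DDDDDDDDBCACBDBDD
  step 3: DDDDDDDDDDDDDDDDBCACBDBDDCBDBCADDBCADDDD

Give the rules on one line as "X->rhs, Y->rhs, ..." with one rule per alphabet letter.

  step 2 ⇒ step 3: DDDDDDDDBCACBDBDD ⇒ DD·DD·DD·DD·DD·DD·DD·DD·BCA·CBD·BDD·CBD·BCA·DD·BCA·DD·DD
    A ↦ BDD
    B ↦ BCA
    C ↦ CBD
    D ↦ DD

A->BDD, B->BCA, C->CBD, D->DD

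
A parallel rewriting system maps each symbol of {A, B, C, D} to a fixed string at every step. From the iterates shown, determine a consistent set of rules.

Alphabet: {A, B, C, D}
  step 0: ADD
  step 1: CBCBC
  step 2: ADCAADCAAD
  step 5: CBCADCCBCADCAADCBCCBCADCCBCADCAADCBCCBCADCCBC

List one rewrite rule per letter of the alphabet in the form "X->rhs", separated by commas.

A->C, B->CA, C->AD, D->BC

  step 1 ⇒ step 2: CBCBC ⇒ AD·CA·AD·CA·AD
    B ↦ CA
    C ↦ AD
  step 0 ⇒ step 1: ADD ⇒ C·BC·BC
    A ↦ C
  step 0 ⇒ step 1: ADD ⇒ C·BC·BC
    D ↦ BC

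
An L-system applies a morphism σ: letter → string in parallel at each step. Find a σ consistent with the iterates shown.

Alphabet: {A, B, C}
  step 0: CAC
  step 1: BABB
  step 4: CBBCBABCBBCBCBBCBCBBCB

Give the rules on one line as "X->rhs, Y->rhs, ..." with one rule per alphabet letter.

A->AB, B->CB, C->B

  step 0 ⇒ step 1: CAC ⇒ B·AB·B
    A ↦ AB
    C ↦ B
    B ↦ CB  (constrained at step 1)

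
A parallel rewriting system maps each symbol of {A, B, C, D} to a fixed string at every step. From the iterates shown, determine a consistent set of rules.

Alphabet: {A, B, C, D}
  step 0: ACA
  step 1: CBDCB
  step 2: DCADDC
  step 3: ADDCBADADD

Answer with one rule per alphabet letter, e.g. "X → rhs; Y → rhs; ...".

A->CB, B->C, C->D, D->AD

  step 2 ⇒ step 3: DCADDC ⇒ AD·D·CB·AD·AD·D
    A ↦ CB
    C ↦ D
    D ↦ AD
  step 1 ⇒ step 2: CBDCB ⇒ D·C·AD·D·C
    B ↦ C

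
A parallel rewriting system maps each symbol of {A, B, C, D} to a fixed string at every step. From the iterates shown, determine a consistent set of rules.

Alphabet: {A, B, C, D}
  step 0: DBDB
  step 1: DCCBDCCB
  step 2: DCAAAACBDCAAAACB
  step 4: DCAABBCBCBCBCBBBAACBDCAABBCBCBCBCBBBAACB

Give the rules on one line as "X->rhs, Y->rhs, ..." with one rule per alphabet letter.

A->B, B->CB, C->AA, D->DC

  step 1 ⇒ step 2: DCCBDCCB ⇒ DC·AA·AA·CB·DC·AA·AA·CB
    B ↦ CB
    C ↦ AA
    D ↦ DC
    A ↦ B  (constrained at step 2)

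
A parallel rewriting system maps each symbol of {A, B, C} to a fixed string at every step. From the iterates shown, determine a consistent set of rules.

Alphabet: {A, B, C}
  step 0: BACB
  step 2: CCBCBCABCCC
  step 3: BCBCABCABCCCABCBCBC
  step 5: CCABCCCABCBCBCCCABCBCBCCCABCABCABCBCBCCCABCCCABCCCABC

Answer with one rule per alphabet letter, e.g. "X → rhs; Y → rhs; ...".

A->CC, B->A, C->BC

  step 2 ⇒ step 3: CCBCBCABCCC ⇒ BC·BC·A·BC·A·BC·CC·A·BC·BC·BC
    A ↦ CC
    B ↦ A
    C ↦ BC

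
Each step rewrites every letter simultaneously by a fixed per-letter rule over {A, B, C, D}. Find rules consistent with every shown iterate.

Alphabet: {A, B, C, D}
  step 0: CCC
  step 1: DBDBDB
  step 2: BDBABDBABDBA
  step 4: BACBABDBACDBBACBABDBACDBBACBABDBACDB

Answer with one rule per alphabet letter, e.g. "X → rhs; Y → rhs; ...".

A->C, B->BA, C->DB, D->BD

  step 1 ⇒ step 2: DBDBDB ⇒ BD·BA·BD·BA·BD·BA
    B ↦ BA
    D ↦ BD
    A ↦ C  (constrained at step 2)
  step 0 ⇒ step 1: CCC ⇒ DB·DB·DB
    C ↦ DB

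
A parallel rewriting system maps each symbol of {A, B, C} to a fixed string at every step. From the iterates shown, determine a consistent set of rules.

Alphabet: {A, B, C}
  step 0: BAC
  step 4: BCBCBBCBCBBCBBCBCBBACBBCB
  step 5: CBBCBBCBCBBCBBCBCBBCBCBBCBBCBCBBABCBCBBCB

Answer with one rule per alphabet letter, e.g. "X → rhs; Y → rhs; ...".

  step 4 ⇒ step 5: BCBCBBCBCBBCBBCBCBBACBBCB ⇒ CB·B·CB·B·CB·CB·B·CB·B·CB·CB·B·CB·CB·B·CB·B·CB·CB·BA·B·CB·CB·B·CB
    A ↦ BA
    B ↦ CB
    C ↦ B

A->BA, B->CB, C->B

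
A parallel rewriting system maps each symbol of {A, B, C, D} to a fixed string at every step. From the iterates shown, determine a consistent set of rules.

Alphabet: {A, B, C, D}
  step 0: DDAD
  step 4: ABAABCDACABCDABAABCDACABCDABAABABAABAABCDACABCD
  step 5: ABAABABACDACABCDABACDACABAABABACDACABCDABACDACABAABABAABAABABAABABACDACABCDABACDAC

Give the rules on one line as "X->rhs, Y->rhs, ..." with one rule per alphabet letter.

A->AB, B->A, C->CD, D->AC

  step 4 ⇒ step 5: ABAABCDACABCDABAABCDACABCDABAABABAABAABCDACABCD ⇒ AB·A·AB·AB·A·CD·AC·AB·CD·AB·A·CD·AC·AB·A·AB·AB·A·CD·AC·AB·CD·AB·A·CD·AC·AB·A·AB·AB·A·AB·A·AB·AB·A·AB·AB·A·CD·AC·AB·CD·AB·A·CD·AC
    A ↦ AB
    B ↦ A
    C ↦ CD
    D ↦ AC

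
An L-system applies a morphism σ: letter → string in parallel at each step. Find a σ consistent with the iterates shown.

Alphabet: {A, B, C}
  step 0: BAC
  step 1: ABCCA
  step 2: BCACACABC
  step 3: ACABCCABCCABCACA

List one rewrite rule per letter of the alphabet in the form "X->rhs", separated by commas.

A->BC, B->A, C->CA

  step 2 ⇒ step 3: BCACACABC ⇒ A·CA·BC·CA·BC·CA·BC·A·CA
    A ↦ BC
    B ↦ A
    C ↦ CA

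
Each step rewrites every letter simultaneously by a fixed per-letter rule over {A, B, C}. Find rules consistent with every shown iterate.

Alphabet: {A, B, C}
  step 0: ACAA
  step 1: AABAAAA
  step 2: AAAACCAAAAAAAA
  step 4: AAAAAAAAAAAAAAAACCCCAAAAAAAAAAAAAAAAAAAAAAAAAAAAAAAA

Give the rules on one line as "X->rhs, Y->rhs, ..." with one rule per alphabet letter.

A->AA, B->CC, C->B

  step 1 ⇒ step 2: AABAAAA ⇒ AA·AA·CC·AA·AA·AA·AA
    A ↦ AA
    B ↦ CC
  step 0 ⇒ step 1: ACAA ⇒ AA·B·AA·AA
    C ↦ B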